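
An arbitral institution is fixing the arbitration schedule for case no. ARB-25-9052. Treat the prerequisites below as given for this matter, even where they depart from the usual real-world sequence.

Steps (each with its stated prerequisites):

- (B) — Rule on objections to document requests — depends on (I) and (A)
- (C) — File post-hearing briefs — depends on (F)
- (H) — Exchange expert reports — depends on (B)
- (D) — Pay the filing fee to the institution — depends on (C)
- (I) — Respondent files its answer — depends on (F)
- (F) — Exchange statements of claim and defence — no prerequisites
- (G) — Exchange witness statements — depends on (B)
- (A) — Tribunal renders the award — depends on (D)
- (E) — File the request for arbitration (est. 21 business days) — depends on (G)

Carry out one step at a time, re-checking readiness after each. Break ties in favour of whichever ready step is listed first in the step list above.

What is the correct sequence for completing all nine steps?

(F) is the only step with nothing outstanding, so it goes first.
(C) and (I) are both available; (C) is listed earlier → (C).
(D) now also ready, so the ready set is {(D), (I)}; (D) is listed earlier → (D).
Now (I) and (A) have their prerequisites met. (I) is listed earlier, so (I) next.
That leaves (A) as the only ready step → (A).
(B) needed (I) and (A), now all done → (B).
Now (H) and (G) have their prerequisites met. (H) is listed earlier, so (H) next.
Next only (G) has its prerequisites met → (G).
That leaves (E) as the only ready step → (E).

(F), (C), (D), (I), (A), (B), (H), (G), (E)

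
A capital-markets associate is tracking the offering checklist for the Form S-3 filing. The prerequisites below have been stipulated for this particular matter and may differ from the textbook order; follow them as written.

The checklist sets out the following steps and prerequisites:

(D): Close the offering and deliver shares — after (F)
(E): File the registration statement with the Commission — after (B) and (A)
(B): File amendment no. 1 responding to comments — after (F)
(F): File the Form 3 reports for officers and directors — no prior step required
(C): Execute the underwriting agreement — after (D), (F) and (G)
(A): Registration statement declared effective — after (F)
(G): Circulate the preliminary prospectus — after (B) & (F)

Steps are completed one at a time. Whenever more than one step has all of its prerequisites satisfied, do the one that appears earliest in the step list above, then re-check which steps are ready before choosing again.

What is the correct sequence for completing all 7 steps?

(F) has no prerequisites → (F) first.
Now (D), (B) and (A) have their prerequisites met. (D) is listed earlier, so (D) next.
(B) and (A) are both available; (B) is listed earlier → (B).
Now (A) and (G) have their prerequisites met. (A) is listed earlier, so (A) next.
Ready: (E) and (G). (E) is listed earlier → (E).
That leaves (G) as the only ready step → (G).
(C) needed (D), (F) and (G), now all done → (C).

(F), (D), (B), (A), (E), (G), (C)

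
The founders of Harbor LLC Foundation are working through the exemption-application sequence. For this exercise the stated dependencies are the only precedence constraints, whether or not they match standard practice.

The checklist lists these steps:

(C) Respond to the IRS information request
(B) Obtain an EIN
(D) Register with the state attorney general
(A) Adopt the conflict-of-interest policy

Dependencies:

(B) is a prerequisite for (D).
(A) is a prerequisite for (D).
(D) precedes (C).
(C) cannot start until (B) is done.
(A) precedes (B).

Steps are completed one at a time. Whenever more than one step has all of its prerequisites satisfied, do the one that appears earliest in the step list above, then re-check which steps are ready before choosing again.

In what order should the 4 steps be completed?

Only (A) has no prerequisites, so it is first.
(B) is the only step now ready → (B).
Next only (D) has its prerequisites met → (D).
Next only (C) has its prerequisites met → (C).

(A), (B), (D), (C)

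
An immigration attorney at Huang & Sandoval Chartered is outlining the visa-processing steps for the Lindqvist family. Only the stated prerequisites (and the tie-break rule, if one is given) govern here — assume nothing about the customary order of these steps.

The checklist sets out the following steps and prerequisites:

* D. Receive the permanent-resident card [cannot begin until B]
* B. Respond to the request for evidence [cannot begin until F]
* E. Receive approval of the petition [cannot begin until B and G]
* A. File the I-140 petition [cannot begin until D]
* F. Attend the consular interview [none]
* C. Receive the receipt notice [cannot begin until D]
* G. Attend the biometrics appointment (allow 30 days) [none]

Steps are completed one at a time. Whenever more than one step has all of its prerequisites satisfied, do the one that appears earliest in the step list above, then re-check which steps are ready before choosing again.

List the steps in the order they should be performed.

F and G have no prerequisites; F is listed earlier, so F is first.
Ready: B and G. B is listed earlier → B.
Now D and G have their prerequisites met. D is listed earlier, so D next.
Now A, C and G have their prerequisites met. A is listed earlier, so A next.
C and G are both available; C is listed earlier → C.
G is the only step now ready → G.
That leaves E as the only ready step → E.

F, B, D, A, C, G, E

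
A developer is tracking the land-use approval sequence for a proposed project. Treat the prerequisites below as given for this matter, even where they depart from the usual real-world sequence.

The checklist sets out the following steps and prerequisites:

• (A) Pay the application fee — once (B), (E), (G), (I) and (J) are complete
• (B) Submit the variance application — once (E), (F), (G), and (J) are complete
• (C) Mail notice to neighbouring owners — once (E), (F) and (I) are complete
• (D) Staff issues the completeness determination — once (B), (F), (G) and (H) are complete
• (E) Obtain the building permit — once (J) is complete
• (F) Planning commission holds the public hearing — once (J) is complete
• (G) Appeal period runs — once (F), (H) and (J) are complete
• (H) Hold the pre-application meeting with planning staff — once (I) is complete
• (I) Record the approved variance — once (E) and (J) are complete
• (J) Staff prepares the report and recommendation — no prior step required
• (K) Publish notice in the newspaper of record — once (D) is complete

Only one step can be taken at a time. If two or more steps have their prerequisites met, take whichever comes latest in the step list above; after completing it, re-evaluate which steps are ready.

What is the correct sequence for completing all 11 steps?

(J) → (F) → (E) → (I) → (H) → (G) → (C) → (B) → (D) → (K) → (A)

(J) is the only step with nothing outstanding, so it goes first.
(F) and (E) are both available; (F) is listed later → (F).
(E) needed (J), now all done → (E).
(I) is the only step now ready → (I).
(H) and (C) are both available; (H) is listed later → (H).
(G) now also ready, so the ready set is {(G), (C)}; (G) is listed later → (G).
Ready: (C) and (B). (C) is listed later → (C).
(B) needed (J), (G), (F) and (E), now all done → (B).
(D) and (A) are both available; (D) is listed later → (D).
(K) now also ready, so the ready set is {(K), (A)}; (K) is listed later → (K).
(A) needed (J), (I), (G), (E) and (B), now all done → (A).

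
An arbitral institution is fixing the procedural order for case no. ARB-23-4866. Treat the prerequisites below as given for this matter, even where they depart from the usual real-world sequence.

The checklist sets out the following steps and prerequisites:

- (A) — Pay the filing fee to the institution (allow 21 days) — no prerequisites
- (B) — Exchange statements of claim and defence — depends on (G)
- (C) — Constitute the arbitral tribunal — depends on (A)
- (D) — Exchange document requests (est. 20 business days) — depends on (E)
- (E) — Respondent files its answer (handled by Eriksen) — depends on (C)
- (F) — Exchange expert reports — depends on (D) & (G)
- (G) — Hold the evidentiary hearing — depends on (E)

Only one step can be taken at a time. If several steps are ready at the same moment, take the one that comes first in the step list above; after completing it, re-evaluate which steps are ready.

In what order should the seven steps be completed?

(A) is the only step with nothing outstanding, so it goes first.
(C) needed (A), now all done → (C).
Next only (E) has its prerequisites met → (E).
Ready: (D) and (G). (D) is listed earlier → (D).
That leaves (G) as the only ready step → (G).
Ready: (B) and (F). (B) is listed earlier → (B).
Next only (F) has its prerequisites met → (F).

(A) (C) (E) (D) (G) (B) (F)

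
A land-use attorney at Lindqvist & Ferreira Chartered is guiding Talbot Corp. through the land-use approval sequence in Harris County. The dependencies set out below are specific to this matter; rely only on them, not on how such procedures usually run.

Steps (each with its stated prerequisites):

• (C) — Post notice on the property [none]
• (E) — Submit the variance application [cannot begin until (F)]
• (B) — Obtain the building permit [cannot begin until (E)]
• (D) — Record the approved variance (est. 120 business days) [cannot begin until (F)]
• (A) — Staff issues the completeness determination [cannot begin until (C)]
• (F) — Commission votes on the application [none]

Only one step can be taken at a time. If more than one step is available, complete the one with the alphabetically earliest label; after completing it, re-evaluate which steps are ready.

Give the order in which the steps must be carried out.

(C) (A) (F) (D) (E) (B)

Nothing is required for (C) and (F). (C) has the earlier label → (C) first.
(A) now also ready, so the ready set is {(A), (F)}; (A) has the earlier label → (A).
(F) is the only step now ready → (F).
Ready: (D) and (E). (D) has the earlier label → (D).
That leaves (E) as the only ready step → (E).
(B) is the only step now ready → (B).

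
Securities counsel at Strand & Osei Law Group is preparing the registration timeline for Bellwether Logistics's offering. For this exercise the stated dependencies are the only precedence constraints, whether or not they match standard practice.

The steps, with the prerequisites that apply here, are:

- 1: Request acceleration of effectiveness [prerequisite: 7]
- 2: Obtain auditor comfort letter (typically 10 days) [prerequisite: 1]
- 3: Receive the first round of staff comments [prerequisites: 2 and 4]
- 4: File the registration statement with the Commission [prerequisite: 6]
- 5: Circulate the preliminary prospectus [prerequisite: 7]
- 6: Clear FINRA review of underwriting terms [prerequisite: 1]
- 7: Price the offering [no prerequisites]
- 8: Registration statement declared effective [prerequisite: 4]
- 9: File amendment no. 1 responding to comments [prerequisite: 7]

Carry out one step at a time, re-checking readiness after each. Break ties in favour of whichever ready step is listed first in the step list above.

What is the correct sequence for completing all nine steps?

7 → 1 → 2 → 5 → 6 → 4 → 3 → 8 → 9

7 has no prerequisites → 7 first.
1, 5 and 9 are all available; 1 is listed earlier → 1.
Ready: 2, 5, 6 and 9. 2 is listed earlier → 2.
5, 6 and 9 are all available; 5 is listed earlier → 5.
Now 6 and 9 have their prerequisites met. 6 is listed earlier, so 6 next.
Now 4 and 9 have their prerequisites met. 4 is listed earlier, so 4 next.
3 and 8 now also ready, so the ready set is {3, 8, 9}; 3 is listed earlier → 3.
Now 8 and 9 have their prerequisites met. 8 is listed earlier, so 8 next.
Next only 9 has its prerequisites met → 9.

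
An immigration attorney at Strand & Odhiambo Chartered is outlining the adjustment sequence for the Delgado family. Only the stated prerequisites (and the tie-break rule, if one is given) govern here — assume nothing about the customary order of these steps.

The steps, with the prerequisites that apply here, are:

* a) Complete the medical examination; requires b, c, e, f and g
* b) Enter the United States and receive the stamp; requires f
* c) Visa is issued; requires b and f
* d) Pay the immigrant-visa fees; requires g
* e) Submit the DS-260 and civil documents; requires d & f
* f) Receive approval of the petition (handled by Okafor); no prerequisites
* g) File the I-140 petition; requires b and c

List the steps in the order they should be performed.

f → b → c → g → d → e → a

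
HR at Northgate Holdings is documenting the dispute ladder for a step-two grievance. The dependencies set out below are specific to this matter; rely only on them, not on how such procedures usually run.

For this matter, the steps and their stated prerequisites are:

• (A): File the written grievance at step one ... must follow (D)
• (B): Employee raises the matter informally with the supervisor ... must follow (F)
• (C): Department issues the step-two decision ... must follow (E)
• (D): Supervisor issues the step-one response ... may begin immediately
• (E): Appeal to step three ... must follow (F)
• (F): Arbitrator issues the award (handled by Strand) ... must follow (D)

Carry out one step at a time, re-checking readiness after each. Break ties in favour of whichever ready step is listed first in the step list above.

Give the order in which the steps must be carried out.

Only (D) has no prerequisites, so it is first.
Ready: (A) and (F). (A) is listed earlier → (A).
(F) needed (D), now all done → (F).
Now (B) and (E) have their prerequisites met. (B) is listed earlier, so (B) next.
(E) needed (F), now all done → (E).
(C) needed (E), now all done → (C).

(D), (A), (F), (B), (E), (C)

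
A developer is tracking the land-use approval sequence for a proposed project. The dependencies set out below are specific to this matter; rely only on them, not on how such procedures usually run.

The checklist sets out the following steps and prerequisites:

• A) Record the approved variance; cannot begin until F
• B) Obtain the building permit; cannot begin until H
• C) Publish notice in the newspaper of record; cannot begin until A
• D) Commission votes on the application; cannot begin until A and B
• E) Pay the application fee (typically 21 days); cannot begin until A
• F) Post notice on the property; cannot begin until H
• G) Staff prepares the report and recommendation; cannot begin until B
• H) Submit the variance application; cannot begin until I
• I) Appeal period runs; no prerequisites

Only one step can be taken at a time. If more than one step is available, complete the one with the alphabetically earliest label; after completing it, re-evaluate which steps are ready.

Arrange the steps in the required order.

I, H, B, F, A, C, D, E, G

I has no prerequisites → I first.
Next only H has its prerequisites met → H.
Ready: B and F. B has the earlier label → B.
G now also ready, so the ready set is {F, G}; F has the earlier label → F.
A now also ready, so the ready set is {A, G}; A has the earlier label → A.
C, D and E now also ready, so the ready set is {C, D, E, G}; C has the earlier label → C.
D, E and G are all available; D has the earlier label → D.
E and G are both available; E has the earlier label → E.
G needed B, now all done → G.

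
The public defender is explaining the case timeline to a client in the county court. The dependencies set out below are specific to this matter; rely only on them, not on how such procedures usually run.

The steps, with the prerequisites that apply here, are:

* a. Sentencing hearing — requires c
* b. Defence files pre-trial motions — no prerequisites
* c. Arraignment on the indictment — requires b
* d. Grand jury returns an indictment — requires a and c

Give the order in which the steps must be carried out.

b c a d

b has no prerequisites → b first.
That leaves c as the only ready step → c.
That leaves a as the only ready step → a.
d needed a and c, now all done → d.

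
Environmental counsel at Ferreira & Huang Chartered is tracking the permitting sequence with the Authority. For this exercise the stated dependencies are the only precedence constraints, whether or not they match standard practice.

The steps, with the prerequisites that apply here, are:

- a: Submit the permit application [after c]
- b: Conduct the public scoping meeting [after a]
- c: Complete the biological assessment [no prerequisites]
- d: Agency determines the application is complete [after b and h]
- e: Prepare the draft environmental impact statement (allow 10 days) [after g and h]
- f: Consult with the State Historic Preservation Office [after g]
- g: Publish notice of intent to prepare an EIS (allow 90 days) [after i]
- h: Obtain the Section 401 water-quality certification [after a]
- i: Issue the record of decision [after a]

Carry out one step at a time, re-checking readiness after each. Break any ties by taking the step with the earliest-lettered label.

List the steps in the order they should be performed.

c, a, b, h, d, i, g, e, f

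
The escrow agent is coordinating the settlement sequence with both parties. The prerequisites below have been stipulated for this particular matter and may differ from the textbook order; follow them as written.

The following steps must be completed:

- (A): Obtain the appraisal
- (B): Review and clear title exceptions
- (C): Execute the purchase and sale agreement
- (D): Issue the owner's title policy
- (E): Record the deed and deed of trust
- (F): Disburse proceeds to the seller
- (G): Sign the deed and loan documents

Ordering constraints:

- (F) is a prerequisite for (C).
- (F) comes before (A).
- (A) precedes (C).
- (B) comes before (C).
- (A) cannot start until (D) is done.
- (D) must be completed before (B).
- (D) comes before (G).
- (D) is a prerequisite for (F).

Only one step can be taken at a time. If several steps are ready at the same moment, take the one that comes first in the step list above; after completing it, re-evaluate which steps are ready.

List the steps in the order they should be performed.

(D) and (E) have no prerequisites; (D) is listed earlier, so (D) is first.
(B), (F) and (G) now also ready, so the ready set is {(B), (E), (F), (G)}; (B) is listed earlier → (B).
Now (E), (F) and (G) have their prerequisites met. (E) is listed earlier, so (E) next.
Now (F) and (G) have their prerequisites met. (F) is listed earlier, so (F) next.
Now (A) and (G) have their prerequisites met. (A) is listed earlier, so (A) next.
(C) now also ready, so the ready set is {(C), (G)}; (C) is listed earlier → (C).
That leaves (G) as the only ready step → (G).

(D) (B) (E) (F) (A) (C) (G)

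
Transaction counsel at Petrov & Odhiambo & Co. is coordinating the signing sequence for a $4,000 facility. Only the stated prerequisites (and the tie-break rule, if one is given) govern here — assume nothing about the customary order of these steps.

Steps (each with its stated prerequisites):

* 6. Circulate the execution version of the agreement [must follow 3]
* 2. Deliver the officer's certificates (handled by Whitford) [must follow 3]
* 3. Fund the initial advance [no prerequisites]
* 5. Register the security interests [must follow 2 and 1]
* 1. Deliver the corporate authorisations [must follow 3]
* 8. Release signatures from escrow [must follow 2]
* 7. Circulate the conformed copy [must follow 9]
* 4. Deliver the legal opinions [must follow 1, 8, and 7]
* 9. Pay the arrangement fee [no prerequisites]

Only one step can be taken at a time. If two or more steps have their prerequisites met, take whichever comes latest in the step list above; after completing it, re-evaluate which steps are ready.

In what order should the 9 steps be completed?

9, 7, 3, 1, 2, 8, 4, 5, 6

Nothing is required for 9 and 3. 9 is listed later → 9 first.
7 now also ready, so the ready set is {7, 3}; 7 is listed later → 7.
3 is the only step now ready → 3.
1, 2 and 6 are all available; 1 is listed later → 1.
Now 2 and 6 have their prerequisites met. 2 is listed later, so 2 next.
8, 5 and 6 are all available; 8 is listed later → 8.
4 now also ready, so the ready set is {4, 5, 6}; 4 is listed later → 4.
5 and 6 are both available; 5 is listed later → 5.
That leaves 6 as the only ready step → 6.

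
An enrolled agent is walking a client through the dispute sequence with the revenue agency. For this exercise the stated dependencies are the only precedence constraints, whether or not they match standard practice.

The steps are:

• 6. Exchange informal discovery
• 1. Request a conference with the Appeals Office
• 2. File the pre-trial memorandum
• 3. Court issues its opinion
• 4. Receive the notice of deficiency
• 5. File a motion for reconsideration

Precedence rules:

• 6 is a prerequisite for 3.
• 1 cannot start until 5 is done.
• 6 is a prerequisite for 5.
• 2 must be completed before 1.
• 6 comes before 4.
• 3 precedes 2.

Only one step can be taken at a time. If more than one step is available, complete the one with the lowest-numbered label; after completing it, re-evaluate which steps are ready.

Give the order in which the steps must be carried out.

Only 6 has no prerequisites, so it is first.
Ready: 3, 4 and 5. 3 has the earlier label → 3.
2 now also ready, so the ready set is {2, 4, 5}; 2 has the earlier label → 2.
Now 4 and 5 have their prerequisites met. 4 has the earlier label, so 4 next.
5 is the only step now ready → 5.
1 needed 2 and 5, now all done → 1.

6, 3, 2, 4, 5, 1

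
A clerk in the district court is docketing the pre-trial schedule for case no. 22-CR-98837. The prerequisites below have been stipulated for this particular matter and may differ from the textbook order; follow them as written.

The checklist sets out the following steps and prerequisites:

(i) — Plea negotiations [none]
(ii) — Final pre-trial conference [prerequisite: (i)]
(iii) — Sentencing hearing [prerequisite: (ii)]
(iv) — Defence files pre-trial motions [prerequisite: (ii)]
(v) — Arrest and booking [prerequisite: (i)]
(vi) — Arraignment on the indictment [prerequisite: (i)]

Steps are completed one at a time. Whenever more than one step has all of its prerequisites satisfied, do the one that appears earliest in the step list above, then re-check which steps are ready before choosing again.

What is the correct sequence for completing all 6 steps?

(i), (ii), (iii), (iv), (v), (vi)

Only (i) has no prerequisites, so it is first.
(ii), (v) and (vi) are all available; (ii) is listed earlier → (ii).
(iii) and (iv) now also ready, so the ready set is {(iii), (iv), (v), (vi)}; (iii) is listed earlier → (iii).
Ready: (iv), (v) and (vi). (iv) is listed earlier → (iv).
Ready: (v) and (vi). (v) is listed earlier → (v).
(vi) needed (i), now all done → (vi).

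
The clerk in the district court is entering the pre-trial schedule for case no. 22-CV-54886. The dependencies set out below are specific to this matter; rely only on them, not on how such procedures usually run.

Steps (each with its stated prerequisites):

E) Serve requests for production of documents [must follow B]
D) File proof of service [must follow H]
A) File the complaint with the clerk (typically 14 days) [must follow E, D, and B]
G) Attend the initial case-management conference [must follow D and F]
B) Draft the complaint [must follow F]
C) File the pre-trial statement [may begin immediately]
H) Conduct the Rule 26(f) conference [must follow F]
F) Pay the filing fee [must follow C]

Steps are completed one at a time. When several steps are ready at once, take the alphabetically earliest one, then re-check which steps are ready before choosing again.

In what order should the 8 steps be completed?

C F B E H D A G

C is the only step with nothing outstanding, so it goes first.
F needed C, now all done → F.
Now B and H have their prerequisites met. B has the earlier label, so B next.
Ready: E and H. E has the earlier label → E.
Next only H has its prerequisites met → H.
D needed H, now all done → D.
A and G are both available; A has the earlier label → A.
G needed D and F, now all done → G.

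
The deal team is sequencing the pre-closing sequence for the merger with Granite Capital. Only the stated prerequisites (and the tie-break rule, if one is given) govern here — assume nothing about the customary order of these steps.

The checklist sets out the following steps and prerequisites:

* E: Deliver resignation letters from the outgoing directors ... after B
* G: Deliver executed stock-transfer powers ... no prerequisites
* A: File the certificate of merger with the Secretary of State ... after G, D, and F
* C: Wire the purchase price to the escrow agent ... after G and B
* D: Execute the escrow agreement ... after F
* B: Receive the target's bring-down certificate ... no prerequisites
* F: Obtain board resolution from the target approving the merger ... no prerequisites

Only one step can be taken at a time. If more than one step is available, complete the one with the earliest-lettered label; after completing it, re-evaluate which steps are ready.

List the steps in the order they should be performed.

B E F D G A C

Nothing is required for B, F and G. B has the earlier label → B first.
Ready: E, F and G. E has the earlier label → E.
F and G are both available; F has the earlier label → F.
D now also ready, so the ready set is {D, G}; D has the earlier label → D.
That leaves G as the only ready step → G.
A and C are both available; A has the earlier label → A.
Next only C has its prerequisites met → C.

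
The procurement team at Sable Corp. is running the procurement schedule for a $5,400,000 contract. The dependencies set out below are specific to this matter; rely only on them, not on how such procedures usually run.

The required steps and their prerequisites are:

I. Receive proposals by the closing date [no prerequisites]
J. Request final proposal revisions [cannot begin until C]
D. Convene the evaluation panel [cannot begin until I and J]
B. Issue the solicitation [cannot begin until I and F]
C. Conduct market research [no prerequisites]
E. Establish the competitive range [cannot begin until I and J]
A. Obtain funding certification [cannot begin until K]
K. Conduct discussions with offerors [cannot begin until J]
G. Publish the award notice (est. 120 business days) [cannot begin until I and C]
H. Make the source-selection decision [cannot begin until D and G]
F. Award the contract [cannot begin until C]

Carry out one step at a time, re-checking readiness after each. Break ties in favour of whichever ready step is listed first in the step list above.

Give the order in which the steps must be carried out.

Nothing is required for I and C. I is listed earlier → I first.
Next only C has its prerequisites met → C.
Now J, G and F have their prerequisites met. J is listed earlier, so J next.
D, E and K now also ready, so the ready set is {D, E, K, G, F}; D is listed earlier → D.
E, K, G and F are all available; E is listed earlier → E.
Ready: K, G and F. K is listed earlier → K.
A, G and F are all available; A is listed earlier → A.
Now G and F have their prerequisites met. G is listed earlier, so G next.
Now H and F have their prerequisites met. H is listed earlier, so H next.
F is the only step now ready → F.
B is the only step now ready → B.

I, C, J, D, E, K, A, G, H, F, B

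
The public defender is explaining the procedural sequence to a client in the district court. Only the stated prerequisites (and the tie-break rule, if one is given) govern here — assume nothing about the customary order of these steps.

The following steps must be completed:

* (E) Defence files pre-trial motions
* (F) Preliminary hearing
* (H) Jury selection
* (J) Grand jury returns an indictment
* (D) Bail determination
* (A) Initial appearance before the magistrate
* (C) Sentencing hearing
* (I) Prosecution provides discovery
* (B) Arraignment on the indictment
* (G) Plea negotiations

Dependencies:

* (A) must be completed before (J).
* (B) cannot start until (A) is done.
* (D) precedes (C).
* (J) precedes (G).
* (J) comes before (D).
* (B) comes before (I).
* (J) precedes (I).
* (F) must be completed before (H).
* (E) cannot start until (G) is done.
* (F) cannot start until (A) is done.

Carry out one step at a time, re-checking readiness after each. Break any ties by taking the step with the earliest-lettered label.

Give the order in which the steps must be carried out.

(A) → (B) → (F) → (H) → (J) → (D) → (C) → (G) → (E) → (I)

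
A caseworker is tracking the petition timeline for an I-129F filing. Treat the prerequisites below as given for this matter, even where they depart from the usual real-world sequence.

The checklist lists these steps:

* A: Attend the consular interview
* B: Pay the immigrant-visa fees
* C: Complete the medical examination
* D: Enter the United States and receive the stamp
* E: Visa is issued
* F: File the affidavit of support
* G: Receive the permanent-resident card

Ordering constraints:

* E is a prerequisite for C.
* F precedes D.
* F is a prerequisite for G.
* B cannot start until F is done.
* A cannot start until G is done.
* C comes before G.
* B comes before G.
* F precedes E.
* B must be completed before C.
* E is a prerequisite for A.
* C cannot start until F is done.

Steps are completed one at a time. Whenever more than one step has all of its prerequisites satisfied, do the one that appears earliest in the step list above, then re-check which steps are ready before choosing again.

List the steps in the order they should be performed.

F has no prerequisites → F first.
B, D and E are all available; B is listed earlier → B.
Ready: D and E. D is listed earlier → D.
E is the only step now ready → E.
C needed B, E and F, now all done → C.
G needed B, C and F, now all done → G.
That leaves A as the only ready step → A.

F → B → D → E → C → G → A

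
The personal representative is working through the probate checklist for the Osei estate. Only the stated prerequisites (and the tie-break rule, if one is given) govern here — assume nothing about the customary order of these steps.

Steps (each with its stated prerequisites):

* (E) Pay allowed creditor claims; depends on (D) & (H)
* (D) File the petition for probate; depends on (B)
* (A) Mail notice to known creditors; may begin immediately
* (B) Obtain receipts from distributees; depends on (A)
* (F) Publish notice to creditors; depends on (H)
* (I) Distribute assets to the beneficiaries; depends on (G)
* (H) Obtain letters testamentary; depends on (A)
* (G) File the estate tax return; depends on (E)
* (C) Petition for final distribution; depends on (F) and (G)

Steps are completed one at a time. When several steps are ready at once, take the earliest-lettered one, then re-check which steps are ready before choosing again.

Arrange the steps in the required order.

(A) has no prerequisites → (A) first.
Now (B) and (H) have their prerequisites met. (B) has the earlier label, so (B) next.
(D) and (H) are both available; (D) has the earlier label → (D).
Next only (H) has its prerequisites met → (H).
Ready: (E) and (F). (E) has the earlier label → (E).
(G) now also ready, so the ready set is {(F), (G)}; (F) has the earlier label → (F).
Next only (G) has its prerequisites met → (G).
Now (C) and (I) have their prerequisites met. (C) has the earlier label, so (C) next.
(I) is the only step now ready → (I).

(A), (B), (D), (H), (E), (F), (G), (C), (I)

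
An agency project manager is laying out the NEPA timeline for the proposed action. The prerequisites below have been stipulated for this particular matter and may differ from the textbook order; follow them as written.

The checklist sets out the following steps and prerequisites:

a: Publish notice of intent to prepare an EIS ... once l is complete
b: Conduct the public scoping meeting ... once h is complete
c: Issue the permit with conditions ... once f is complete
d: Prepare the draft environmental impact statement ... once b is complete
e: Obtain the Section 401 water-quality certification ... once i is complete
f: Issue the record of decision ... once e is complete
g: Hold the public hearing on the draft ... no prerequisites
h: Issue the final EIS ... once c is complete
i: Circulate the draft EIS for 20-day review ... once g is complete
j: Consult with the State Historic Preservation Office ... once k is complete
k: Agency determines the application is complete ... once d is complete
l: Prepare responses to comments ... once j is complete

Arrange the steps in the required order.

Only g has no prerequisites, so it is first.
i is the only step now ready → i.
e is the only step now ready → e.
f needed e, now all done → f.
Next only c has its prerequisites met → c.
h is the only step now ready → h.
That leaves b as the only ready step → b.
d needed b, now all done → d.
Next only k has its prerequisites met → k.
Next only j has its prerequisites met → j.
Next only l has its prerequisites met → l.
That leaves a as the only ready step → a.

g i e f c h b d k j l a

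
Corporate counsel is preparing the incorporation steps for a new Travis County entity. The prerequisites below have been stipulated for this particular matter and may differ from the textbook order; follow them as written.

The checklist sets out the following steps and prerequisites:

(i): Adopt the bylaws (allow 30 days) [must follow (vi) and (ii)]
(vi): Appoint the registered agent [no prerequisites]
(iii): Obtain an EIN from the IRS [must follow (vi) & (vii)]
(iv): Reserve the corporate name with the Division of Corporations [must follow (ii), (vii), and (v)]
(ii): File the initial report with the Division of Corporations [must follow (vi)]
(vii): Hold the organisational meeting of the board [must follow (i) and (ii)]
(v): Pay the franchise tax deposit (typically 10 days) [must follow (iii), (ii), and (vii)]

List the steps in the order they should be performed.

(vi) has no prerequisites → (vi) first.
(ii) needed (vi), now all done → (ii).
(i) needed (vi) and (ii), now all done → (i).
Next only (vii) has its prerequisites met → (vii).
That leaves (iii) as the only ready step → (iii).
Next only (v) has its prerequisites met → (v).
(iv) needed (ii), (vii) and (v), now all done → (iv).

(vi) (ii) (i) (vii) (iii) (v) (iv)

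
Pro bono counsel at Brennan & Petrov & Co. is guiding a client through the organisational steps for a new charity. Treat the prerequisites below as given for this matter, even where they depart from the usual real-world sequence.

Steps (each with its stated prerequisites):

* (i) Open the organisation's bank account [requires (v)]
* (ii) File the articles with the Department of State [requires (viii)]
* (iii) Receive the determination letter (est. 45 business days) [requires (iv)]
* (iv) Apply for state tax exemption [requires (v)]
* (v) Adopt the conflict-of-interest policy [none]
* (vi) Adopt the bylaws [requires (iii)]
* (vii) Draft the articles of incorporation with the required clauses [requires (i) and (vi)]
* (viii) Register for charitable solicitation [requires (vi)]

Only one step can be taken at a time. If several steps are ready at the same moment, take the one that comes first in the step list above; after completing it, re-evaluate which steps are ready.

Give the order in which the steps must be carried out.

Only (v) has no prerequisites, so it is first.
(i) and (iv) are both available; (i) is listed earlier → (i).
(iv) is the only step now ready → (iv).
Next only (iii) has its prerequisites met → (iii).
That leaves (vi) as the only ready step → (vi).
Ready: (vii) and (viii). (vii) is listed earlier → (vii).
That leaves (viii) as the only ready step → (viii).
(ii) needed (viii), now all done → (ii).

(v), (i), (iv), (iii), (vi), (vii), (viii), (ii)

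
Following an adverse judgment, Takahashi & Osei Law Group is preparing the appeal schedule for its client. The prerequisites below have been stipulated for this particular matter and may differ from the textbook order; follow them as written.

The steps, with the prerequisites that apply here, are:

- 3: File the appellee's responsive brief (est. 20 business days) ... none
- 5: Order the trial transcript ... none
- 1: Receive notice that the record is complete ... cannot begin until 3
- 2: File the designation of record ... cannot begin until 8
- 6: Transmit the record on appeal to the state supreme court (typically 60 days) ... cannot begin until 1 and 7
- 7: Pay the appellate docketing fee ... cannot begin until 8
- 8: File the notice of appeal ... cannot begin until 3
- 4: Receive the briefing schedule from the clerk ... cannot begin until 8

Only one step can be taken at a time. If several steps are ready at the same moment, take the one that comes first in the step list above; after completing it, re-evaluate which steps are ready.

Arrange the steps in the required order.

3 5 1 8 2 7 6 4

Nothing is required for 3 and 5. 3 is listed earlier → 3 first.
1 and 8 now also ready, so the ready set is {5, 1, 8}; 5 is listed earlier → 5.
Ready: 1 and 8. 1 is listed earlier → 1.
8 needed 3, now all done → 8.
Ready: 2, 7 and 4. 2 is listed earlier → 2.
Ready: 7 and 4. 7 is listed earlier → 7.
6 now also ready, so the ready set is {6, 4}; 6 is listed earlier → 6.
4 needed 8, now all done → 4.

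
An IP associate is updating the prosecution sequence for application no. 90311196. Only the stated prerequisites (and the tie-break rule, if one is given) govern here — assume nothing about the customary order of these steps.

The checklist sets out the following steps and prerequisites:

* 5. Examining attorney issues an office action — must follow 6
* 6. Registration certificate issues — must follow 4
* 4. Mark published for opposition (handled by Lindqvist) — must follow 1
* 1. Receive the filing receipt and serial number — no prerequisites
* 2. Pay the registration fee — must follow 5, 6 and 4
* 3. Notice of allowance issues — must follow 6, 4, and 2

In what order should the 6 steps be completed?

Only 1 has no prerequisites, so it is first.
That leaves 4 as the only ready step → 4.
That leaves 6 as the only ready step → 6.
5 is the only step now ready → 5.
2 needed 5, 6 and 4, now all done → 2.
3 needed 6, 4 and 2, now all done → 3.

1 → 4 → 6 → 5 → 2 → 3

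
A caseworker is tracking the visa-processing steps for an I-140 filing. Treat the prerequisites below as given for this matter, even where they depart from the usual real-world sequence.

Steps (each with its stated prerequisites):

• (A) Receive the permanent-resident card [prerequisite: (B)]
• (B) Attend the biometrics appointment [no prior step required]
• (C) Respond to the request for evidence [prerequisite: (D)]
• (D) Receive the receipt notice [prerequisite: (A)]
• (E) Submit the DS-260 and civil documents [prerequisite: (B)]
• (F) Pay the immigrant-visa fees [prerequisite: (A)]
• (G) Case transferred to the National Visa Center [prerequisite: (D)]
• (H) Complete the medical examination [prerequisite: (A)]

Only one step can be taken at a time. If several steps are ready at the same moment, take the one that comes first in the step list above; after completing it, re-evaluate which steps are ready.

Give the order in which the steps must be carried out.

(B), (A), (D), (C), (E), (F), (G), (H)

(B) has no prerequisites → (B) first.
(A) and (E) are both available; (A) is listed earlier → (A).
Ready: (D), (E), (F) and (H). (D) is listed earlier → (D).
(C) and (G) now also ready, so the ready set is {(C), (E), (F), (G), (H)}; (C) is listed earlier → (C).
Ready: (E), (F), (G) and (H). (E) is listed earlier → (E).
(F), (G) and (H) are all available; (F) is listed earlier → (F).
(G) and (H) are both available; (G) is listed earlier → (G).
Next only (H) has its prerequisites met → (H).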